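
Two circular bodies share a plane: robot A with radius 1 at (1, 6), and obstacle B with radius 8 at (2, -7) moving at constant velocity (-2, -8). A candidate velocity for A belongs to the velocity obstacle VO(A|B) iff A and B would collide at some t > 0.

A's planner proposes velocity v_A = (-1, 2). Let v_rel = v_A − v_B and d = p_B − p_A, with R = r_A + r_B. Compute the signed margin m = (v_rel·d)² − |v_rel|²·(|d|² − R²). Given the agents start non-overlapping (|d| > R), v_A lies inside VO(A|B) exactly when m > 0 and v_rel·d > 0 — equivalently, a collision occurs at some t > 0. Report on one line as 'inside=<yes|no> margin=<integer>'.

d = (1, -13),  |d|² = 170;  R = 1+8 = 9,  c = 170−9² = 89
v_rel = (1, 10),  |v_rel|² = 101;  v_rel·d = (1)·(1) + (10)·(-13) = -129
101·t² + 258·t + 89 = 0  ⇒  m = (-129)² − 101·89 = 7652
m = 7652 > 0,  v_rel·d = -129 < 0  ⇒  outside

inside=no margin=7652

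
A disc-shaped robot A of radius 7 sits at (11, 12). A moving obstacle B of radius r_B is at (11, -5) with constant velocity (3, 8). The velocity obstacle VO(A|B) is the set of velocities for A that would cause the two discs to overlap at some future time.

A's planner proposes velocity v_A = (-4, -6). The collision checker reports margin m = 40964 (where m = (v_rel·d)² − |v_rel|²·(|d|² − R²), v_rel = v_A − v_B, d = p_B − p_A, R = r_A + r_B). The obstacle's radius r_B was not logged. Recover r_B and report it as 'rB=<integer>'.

m = 40964
d = (0, -17);  v_rel = (-7, -14),  |v_rel|² = 245
v_rel×d = (-7)·(-17) − (-14)·(0) = 119
since m = R²·245 − 119²:  R² = (14161 + 40964) / 245 = 225
R = √225 = 15  ⇒  r_B = 15 − 7 = 8

rB=8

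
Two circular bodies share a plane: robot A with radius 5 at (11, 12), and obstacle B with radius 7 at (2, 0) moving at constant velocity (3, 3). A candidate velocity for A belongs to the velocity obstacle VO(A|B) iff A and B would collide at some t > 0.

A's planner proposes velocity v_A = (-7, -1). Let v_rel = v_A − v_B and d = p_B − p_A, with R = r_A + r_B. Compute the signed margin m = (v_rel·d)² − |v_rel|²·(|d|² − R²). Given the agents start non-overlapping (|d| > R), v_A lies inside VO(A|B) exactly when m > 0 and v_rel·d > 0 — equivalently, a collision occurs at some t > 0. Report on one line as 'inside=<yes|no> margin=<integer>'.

d = (-9, -12),  |d|² = 225;  R = 5+7 = 12,  c = 225−12² = 81
v_rel = (-10, -4),  |v_rel|² = 116;  v_rel·d = (-10)·(-9) + (-4)·(-12) = 138
116·t² − 276·t + 81 = 0  ⇒  m = 138² − 116·81 = 9648
m = 9648 > 0,  v_rel·d = 138 > 0  ⇒  inside

inside=yes margin=9648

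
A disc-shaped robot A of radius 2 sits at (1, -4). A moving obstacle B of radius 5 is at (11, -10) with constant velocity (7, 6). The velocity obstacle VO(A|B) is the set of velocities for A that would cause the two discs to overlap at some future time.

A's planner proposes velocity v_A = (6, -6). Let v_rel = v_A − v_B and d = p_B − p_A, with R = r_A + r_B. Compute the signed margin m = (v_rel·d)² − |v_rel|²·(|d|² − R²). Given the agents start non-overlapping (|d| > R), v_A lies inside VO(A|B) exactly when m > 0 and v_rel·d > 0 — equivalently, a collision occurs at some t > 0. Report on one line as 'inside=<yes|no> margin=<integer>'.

d = (10, -6),  |d|² = 136;  R = 2+5 = 7,  c = 136−7² = 87
v_rel = (-1, -12),  |v_rel|² = 145;  v_rel·d = (-1)·(10) + (-12)·(-6) = 62
145·t² − 124·t + 87 = 0  ⇒  m = 62² − 145·87 = -8771
m = -8771 < 0,  v_rel·d = 62 > 0  ⇒  outside

inside=no margin=-8771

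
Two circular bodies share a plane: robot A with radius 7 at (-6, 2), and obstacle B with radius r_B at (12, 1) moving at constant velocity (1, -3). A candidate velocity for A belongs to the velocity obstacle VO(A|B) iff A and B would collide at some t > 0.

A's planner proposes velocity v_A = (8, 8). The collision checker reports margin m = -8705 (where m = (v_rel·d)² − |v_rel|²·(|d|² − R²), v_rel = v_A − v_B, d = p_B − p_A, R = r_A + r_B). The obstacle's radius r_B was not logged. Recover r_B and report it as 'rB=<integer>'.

m = -8705
d = (18, -1);  v_rel = (7, 11),  |v_rel|² = 170
v_rel×d = (7)·(-1) − (11)·(18) = -205
since m = R²·170 − (-205)²:  R² = (42025 + -8705) / 170 = 196
R = √196 = 14  ⇒  r_B = 14 − 7 = 7

rB=7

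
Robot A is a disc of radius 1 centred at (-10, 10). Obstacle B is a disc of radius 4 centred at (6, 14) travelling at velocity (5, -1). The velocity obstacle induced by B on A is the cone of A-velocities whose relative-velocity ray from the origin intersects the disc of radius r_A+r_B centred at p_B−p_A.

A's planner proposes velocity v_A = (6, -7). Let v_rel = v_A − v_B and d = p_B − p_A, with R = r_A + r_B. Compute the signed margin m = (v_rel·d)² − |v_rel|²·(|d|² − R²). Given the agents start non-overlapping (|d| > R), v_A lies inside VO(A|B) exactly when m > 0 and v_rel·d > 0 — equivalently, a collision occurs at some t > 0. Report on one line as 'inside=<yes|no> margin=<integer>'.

d = (16, 4),  |d|² = 272;  R = 1+4 = 5,  c = 272−5² = 247
v_rel = (1, -6),  |v_rel|² = 37;  v_rel·d = (1)·(16) + (-6)·(4) = -8
37·t² + 16·t + 247 = 0  ⇒  m = (-8)² − 37·247 = -9075
m = -9075 < 0,  v_rel·d = -8 < 0  ⇒  outside

inside=no margin=-9075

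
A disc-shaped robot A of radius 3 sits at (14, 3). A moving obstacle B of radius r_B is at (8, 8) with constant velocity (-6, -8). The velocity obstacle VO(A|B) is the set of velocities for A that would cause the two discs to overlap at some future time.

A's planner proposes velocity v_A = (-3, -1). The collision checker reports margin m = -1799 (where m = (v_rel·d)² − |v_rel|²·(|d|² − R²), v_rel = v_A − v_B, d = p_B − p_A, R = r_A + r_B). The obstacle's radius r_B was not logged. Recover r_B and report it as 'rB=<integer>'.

m = -1799
d = (-6, 5);  v_rel = (3, 7),  |v_rel|² = 58
v_rel×d = (3)·(5) − (7)·(-6) = 57
since m = R²·58 − 57²:  R² = (3249 + -1799) / 58 = 25
R = √25 = 5  ⇒  r_B = 5 − 3 = 2

rB=2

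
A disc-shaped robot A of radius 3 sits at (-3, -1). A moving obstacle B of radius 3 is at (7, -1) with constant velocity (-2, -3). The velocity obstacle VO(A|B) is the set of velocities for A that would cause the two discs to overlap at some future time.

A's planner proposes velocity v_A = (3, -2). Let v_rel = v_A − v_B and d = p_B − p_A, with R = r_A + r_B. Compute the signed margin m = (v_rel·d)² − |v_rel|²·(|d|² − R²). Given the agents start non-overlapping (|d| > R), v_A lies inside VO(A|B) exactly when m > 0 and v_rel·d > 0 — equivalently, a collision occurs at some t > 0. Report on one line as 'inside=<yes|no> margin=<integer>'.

d = (10, 0),  |d|² = 100;  R = 3+3 = 6,  c = 100−6² = 64
v_rel = (5, 1),  |v_rel|² = 26;  v_rel·d = (5)·(10) + (1)·(0) = 50
26·t² − 100·t + 64 = 0  ⇒  m = 50² − 26·64 = 836
m = 836 > 0,  v_rel·d = 50 > 0  ⇒  inside

inside=yes margin=836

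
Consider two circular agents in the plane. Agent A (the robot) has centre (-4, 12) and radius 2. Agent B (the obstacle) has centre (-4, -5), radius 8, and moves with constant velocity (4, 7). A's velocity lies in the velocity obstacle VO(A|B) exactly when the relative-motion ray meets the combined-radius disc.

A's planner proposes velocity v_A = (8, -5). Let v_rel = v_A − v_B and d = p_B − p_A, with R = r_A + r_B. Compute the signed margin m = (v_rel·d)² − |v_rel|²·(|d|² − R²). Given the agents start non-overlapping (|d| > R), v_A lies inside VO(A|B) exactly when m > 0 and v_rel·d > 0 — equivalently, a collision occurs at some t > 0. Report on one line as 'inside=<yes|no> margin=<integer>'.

d = (0, -17),  |d|² = 289;  R = 2+8 = 10,  c = 289−10² = 189
v_rel = (4, -12),  |v_rel|² = 160;  v_rel·d = (4)·(0) + (-12)·(-17) = 204
160·t² − 408·t + 189 = 0  ⇒  m = 204² − 160·189 = 11376
m = 11376 > 0,  v_rel·d = 204 > 0  ⇒  inside

inside=yes margin=11376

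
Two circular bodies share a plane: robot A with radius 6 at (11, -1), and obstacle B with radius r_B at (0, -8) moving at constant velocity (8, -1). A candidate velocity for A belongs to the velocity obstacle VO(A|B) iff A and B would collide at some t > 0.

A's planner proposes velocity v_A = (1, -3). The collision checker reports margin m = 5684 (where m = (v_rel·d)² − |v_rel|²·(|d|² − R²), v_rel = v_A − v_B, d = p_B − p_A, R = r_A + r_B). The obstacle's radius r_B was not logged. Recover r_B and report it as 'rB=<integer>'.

m = 5684
d = (-11, -7);  v_rel = (-7, -2),  |v_rel|² = 53
v_rel×d = (-7)·(-7) − (-2)·(-11) = 27
since m = R²·53 − 27²:  R² = (729 + 5684) / 53 = 121
R = √121 = 11  ⇒  r_B = 11 − 6 = 5

rB=5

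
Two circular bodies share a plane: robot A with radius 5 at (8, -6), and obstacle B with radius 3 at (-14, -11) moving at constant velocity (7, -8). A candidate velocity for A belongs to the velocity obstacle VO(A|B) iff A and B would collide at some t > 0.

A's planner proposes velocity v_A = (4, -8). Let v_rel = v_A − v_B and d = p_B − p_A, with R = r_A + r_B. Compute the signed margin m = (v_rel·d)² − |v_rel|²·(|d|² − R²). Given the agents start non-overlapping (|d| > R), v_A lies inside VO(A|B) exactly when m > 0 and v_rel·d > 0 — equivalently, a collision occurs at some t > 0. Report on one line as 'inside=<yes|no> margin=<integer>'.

d = (-22, -5),  |d|² = 509;  R = 5+3 = 8,  c = 509−8² = 445
v_rel = (-3, 0),  |v_rel|² = 9;  v_rel·d = (-3)·(-22) + (0)·(-5) = 66
9·t² − 132·t + 445 = 0  ⇒  m = 66² − 9·445 = 351
m = 351 > 0,  v_rel·d = 66 > 0  ⇒  inside

inside=yes margin=351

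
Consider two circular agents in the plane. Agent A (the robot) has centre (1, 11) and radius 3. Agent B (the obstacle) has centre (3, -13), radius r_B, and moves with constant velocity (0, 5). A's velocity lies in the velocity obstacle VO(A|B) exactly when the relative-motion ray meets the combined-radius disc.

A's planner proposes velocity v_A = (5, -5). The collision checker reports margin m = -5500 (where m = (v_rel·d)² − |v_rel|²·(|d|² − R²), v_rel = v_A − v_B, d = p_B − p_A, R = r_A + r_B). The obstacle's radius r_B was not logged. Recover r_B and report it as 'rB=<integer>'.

m = -5500
d = (2, -24);  v_rel = (5, -10),  |v_rel|² = 125
v_rel×d = (5)·(-24) − (-10)·(2) = -100
since m = R²·125 − (-100)²:  R² = (10000 + -5500) / 125 = 36
R = √36 = 6  ⇒  r_B = 6 − 3 = 3

rB=3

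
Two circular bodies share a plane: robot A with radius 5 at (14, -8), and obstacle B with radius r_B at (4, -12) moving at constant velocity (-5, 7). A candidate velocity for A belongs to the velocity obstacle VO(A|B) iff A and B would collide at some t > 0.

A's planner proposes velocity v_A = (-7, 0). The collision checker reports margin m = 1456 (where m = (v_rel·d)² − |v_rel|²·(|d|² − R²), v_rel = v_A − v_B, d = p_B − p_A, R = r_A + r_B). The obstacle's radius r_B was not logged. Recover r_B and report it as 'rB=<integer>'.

m = 1456
d = (-10, -4);  v_rel = (-2, -7),  |v_rel|² = 53
v_rel×d = (-2)·(-4) − (-7)·(-10) = -62
since m = R²·53 − (-62)²:  R² = (3844 + 1456) / 53 = 100
R = √100 = 10  ⇒  r_B = 10 − 5 = 5

rB=5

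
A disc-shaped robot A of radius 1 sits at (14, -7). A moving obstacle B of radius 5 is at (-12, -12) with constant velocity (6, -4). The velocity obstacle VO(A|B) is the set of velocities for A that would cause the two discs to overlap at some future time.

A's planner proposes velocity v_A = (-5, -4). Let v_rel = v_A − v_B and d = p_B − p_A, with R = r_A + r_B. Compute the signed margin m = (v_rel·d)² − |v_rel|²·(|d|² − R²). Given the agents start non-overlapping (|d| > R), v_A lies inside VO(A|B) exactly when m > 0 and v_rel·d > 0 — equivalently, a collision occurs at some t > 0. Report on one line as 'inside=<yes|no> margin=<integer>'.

d = (-26, -5),  |d|² = 701;  R = 1+5 = 6,  c = 701−6² = 665
v_rel = (-11, 0),  |v_rel|² = 121;  v_rel·d = (-11)·(-26) + (0)·(-5) = 286
121·t² − 572·t + 665 = 0  ⇒  m = 286² − 121·665 = 1331
m = 1331 > 0,  v_rel·d = 286 > 0  ⇒  inside

inside=yes margin=1331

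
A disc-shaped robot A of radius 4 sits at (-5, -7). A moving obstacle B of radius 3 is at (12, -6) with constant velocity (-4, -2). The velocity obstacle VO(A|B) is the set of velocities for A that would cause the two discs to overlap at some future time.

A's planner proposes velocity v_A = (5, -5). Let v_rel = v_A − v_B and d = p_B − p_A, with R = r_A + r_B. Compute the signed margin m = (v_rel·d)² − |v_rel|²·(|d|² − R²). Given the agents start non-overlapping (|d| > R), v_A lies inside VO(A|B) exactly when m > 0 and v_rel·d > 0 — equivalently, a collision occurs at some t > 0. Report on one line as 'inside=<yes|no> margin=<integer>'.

d = (17, 1),  |d|² = 290;  R = 4+3 = 7,  c = 290−7² = 241
v_rel = (9, -3),  |v_rel|² = 90;  v_rel·d = (9)·(17) + (-3)·(1) = 150
90·t² − 300·t + 241 = 0  ⇒  m = 150² − 90·241 = 810
m = 810 > 0,  v_rel·d = 150 > 0  ⇒  inside

inside=yes margin=810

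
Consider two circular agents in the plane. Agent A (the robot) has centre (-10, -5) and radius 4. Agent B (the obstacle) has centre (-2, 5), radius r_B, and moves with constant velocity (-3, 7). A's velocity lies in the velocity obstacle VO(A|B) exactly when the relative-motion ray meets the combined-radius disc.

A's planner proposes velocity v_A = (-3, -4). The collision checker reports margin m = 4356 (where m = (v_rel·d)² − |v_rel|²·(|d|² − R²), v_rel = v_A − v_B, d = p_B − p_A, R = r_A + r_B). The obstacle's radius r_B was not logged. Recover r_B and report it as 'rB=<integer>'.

m = 4356
d = (8, 10);  v_rel = (0, -11),  |v_rel|² = 121
v_rel×d = (0)·(10) − (-11)·(8) = 88
since m = R²·121 − 88²:  R² = (7744 + 4356) / 121 = 100
R = √100 = 10  ⇒  r_B = 10 − 4 = 6

rB=6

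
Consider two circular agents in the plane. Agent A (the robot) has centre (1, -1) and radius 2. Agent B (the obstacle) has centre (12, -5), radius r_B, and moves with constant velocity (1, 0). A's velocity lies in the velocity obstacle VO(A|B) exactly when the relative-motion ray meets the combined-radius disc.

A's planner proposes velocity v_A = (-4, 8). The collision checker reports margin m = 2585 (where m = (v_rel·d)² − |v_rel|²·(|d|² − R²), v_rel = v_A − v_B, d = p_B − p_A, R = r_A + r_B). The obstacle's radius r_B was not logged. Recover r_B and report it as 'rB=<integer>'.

m = 2585
d = (11, -4);  v_rel = (-5, 8),  |v_rel|² = 89
v_rel×d = (-5)·(-4) − (8)·(11) = -68
since m = R²·89 − (-68)²:  R² = (4624 + 2585) / 89 = 81
R = √81 = 9  ⇒  r_B = 9 − 2 = 7

rB=7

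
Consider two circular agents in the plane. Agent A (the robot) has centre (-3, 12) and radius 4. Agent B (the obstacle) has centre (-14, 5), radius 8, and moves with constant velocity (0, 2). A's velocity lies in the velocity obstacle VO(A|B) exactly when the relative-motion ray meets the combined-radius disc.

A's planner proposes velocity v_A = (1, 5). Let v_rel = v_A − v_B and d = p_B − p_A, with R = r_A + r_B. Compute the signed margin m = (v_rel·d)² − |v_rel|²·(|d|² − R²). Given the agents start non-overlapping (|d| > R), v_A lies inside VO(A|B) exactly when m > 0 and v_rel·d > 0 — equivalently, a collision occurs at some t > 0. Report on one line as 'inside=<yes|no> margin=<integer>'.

d = (-11, -7),  |d|² = 170;  R = 4+8 = 12,  c = 170−12² = 26
v_rel = (1, 3),  |v_rel|² = 10;  v_rel·d = (1)·(-11) + (3)·(-7) = -32
10·t² + 64·t + 26 = 0  ⇒  m = (-32)² − 10·26 = 764
m = 764 > 0,  v_rel·d = -32 < 0  ⇒  outside

inside=no margin=764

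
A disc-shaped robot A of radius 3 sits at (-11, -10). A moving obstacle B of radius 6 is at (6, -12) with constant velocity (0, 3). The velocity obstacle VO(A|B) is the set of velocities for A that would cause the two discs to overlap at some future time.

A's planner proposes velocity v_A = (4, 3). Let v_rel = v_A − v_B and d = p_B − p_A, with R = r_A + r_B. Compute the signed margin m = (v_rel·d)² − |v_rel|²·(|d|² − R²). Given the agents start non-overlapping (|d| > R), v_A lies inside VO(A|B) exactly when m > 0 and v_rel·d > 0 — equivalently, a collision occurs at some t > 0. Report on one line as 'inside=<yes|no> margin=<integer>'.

d = (17, -2),  |d|² = 293;  R = 3+6 = 9,  c = 293−9² = 212
v_rel = (4, 0),  |v_rel|² = 16;  v_rel·d = (4)·(17) + (0)·(-2) = 68
16·t² − 136·t + 212 = 0  ⇒  m = 68² − 16·212 = 1232
m = 1232 > 0,  v_rel·d = 68 > 0  ⇒  inside

inside=yes margin=1232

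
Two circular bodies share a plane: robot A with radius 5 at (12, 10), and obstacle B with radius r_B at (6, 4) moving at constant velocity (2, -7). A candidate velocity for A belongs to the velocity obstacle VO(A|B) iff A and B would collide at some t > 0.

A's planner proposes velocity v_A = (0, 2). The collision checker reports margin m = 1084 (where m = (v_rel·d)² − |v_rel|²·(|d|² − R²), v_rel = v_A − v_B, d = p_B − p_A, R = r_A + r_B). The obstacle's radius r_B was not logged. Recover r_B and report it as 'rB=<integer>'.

m = 1084
d = (-6, -6);  v_rel = (-2, 9),  |v_rel|² = 85
v_rel×d = (-2)·(-6) − (9)·(-6) = 66
since m = R²·85 − 66²:  R² = (4356 + 1084) / 85 = 64
R = √64 = 8  ⇒  r_B = 8 − 5 = 3

rB=3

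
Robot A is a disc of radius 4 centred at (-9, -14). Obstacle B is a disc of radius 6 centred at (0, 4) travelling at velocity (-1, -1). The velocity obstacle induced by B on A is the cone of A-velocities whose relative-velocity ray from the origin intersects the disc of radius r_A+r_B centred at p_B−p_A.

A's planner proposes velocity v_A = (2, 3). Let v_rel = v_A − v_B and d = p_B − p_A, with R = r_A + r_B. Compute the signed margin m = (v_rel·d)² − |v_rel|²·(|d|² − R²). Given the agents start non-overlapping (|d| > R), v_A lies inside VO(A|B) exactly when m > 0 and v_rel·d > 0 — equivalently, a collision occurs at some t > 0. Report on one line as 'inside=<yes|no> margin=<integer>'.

d = (9, 18),  |d|² = 405;  R = 4+6 = 10,  c = 405−10² = 305
v_rel = (3, 4),  |v_rel|² = 25;  v_rel·d = (3)·(9) + (4)·(18) = 99
25·t² − 198·t + 305 = 0  ⇒  m = 99² − 25·305 = 2176
m = 2176 > 0,  v_rel·d = 99 > 0  ⇒  inside

inside=yes margin=2176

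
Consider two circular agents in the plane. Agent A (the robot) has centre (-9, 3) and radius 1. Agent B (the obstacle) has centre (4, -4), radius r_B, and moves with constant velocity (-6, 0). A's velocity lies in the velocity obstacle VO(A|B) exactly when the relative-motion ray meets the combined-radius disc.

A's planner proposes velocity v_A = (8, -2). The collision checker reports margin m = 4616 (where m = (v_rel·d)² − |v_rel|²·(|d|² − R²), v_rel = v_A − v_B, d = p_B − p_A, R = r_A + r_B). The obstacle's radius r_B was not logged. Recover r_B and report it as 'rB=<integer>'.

m = 4616
d = (13, -7);  v_rel = (14, -2),  |v_rel|² = 200
v_rel×d = (14)·(-7) − (-2)·(13) = -72
since m = R²·200 − (-72)²:  R² = (5184 + 4616) / 200 = 49
R = √49 = 7  ⇒  r_B = 7 − 1 = 6

rB=6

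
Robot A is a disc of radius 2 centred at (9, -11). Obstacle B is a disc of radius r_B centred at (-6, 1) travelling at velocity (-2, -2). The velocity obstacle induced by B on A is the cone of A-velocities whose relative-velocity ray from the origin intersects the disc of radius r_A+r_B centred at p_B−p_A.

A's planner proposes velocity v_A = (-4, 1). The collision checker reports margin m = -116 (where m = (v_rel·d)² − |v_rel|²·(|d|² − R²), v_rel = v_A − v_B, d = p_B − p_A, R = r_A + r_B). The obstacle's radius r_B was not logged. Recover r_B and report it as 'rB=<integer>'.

m = -116
d = (-15, 12);  v_rel = (-2, 3),  |v_rel|² = 13
v_rel×d = (-2)·(12) − (3)·(-15) = 21
since m = R²·13 − 21²:  R² = (441 + -116) / 13 = 25
R = √25 = 5  ⇒  r_B = 5 − 2 = 3

rB=3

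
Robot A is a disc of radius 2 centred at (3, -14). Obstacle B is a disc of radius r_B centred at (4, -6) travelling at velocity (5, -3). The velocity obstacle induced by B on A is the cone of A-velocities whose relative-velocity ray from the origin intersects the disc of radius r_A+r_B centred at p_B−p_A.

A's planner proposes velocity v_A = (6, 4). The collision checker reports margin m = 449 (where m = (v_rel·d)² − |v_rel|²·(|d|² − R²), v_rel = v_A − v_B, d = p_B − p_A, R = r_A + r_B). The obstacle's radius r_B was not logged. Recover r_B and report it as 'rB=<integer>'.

m = 449
d = (1, 8);  v_rel = (1, 7),  |v_rel|² = 50
v_rel×d = (1)·(8) − (7)·(1) = 1
since m = R²·50 − 1²:  R² = (1 + 449) / 50 = 9
R = √9 = 3  ⇒  r_B = 3 − 2 = 1

rB=1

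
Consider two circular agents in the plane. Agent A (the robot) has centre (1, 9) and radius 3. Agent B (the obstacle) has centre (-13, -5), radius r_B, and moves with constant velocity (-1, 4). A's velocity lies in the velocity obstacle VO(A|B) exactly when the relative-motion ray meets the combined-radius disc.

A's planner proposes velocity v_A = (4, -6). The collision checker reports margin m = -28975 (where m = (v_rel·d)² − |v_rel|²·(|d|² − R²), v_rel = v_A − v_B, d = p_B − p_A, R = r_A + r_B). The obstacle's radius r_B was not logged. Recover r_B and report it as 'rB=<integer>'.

m = -28975
d = (-14, -14);  v_rel = (5, -10),  |v_rel|² = 125
v_rel×d = (5)·(-14) − (-10)·(-14) = -210
since m = R²·125 − (-210)²:  R² = (44100 + -28975) / 125 = 121
R = √121 = 11  ⇒  r_B = 11 − 3 = 8

rB=8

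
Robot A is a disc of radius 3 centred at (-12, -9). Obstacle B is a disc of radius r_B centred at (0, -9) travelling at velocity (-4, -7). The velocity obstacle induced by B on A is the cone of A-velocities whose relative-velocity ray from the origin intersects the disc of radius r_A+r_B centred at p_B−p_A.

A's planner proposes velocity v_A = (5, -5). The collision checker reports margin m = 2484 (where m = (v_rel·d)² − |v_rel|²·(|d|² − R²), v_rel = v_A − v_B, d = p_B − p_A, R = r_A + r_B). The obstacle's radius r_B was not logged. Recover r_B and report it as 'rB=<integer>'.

m = 2484
d = (12, 0);  v_rel = (9, 2),  |v_rel|² = 85
v_rel×d = (9)·(0) − (2)·(12) = -24
since m = R²·85 − (-24)²:  R² = (576 + 2484) / 85 = 36
R = √36 = 6  ⇒  r_B = 6 − 3 = 3

rB=3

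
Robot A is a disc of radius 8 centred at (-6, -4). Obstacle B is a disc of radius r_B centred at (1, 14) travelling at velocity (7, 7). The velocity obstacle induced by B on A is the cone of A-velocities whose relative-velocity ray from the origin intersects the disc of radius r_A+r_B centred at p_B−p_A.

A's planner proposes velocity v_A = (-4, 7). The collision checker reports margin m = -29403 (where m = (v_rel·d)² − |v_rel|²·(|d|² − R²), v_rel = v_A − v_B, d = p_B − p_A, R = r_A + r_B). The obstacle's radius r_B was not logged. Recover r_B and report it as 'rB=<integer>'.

m = -29403
d = (7, 18);  v_rel = (-11, 0),  |v_rel|² = 121
v_rel×d = (-11)·(18) − (0)·(7) = -198
since m = R²·121 − (-198)²:  R² = (39204 + -29403) / 121 = 81
R = √81 = 9  ⇒  r_B = 9 − 8 = 1

rB=1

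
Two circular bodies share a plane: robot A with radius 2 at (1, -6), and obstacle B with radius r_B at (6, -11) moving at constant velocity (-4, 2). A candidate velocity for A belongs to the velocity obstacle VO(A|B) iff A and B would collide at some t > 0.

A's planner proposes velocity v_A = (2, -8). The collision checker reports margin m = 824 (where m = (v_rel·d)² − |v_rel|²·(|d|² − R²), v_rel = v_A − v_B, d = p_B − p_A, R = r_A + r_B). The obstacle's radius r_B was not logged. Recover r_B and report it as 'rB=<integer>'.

m = 824
d = (5, -5);  v_rel = (6, -10),  |v_rel|² = 136
v_rel×d = (6)·(-5) − (-10)·(5) = 20
since m = R²·136 − 20²:  R² = (400 + 824) / 136 = 9
R = √9 = 3  ⇒  r_B = 3 − 2 = 1

rB=1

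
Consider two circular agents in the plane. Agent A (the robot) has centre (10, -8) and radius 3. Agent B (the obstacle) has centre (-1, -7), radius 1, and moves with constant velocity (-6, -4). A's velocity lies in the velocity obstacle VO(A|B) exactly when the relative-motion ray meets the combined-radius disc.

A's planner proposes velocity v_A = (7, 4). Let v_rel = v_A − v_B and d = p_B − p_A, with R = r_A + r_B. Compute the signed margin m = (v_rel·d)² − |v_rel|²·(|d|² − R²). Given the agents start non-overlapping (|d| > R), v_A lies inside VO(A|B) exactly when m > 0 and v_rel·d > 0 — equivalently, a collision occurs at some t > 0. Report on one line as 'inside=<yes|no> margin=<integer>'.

d = (-11, 1),  |d|² = 122;  R = 3+1 = 4,  c = 122−4² = 106
v_rel = (13, 8),  |v_rel|² = 233;  v_rel·d = (13)·(-11) + (8)·(1) = -135
233·t² + 270·t + 106 = 0  ⇒  m = (-135)² − 233·106 = -6473
m = -6473 < 0,  v_rel·d = -135 < 0  ⇒  outside

inside=no margin=-6473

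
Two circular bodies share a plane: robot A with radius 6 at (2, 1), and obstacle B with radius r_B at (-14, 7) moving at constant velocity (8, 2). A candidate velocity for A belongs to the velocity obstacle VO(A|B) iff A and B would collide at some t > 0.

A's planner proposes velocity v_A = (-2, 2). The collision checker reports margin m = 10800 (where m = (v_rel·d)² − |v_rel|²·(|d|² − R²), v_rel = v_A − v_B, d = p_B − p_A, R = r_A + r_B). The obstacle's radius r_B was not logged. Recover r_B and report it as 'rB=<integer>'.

m = 10800
d = (-16, 6);  v_rel = (-10, 0),  |v_rel|² = 100
v_rel×d = (-10)·(6) − (0)·(-16) = -60
since m = R²·100 − (-60)²:  R² = (3600 + 10800) / 100 = 144
R = √144 = 12  ⇒  r_B = 12 − 6 = 6

rB=6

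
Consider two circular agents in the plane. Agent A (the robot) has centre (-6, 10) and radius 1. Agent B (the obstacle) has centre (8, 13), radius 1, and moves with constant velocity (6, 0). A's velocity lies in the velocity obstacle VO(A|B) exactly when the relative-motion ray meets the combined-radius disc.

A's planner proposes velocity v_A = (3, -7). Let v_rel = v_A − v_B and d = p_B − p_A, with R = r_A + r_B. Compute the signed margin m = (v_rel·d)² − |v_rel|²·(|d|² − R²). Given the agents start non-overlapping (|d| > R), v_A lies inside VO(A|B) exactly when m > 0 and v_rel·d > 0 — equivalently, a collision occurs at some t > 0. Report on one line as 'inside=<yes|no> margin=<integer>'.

d = (14, 3),  |d|² = 205;  R = 1+1 = 2,  c = 205−2² = 201
v_rel = (-3, -7),  |v_rel|² = 58;  v_rel·d = (-3)·(14) + (-7)·(3) = -63
58·t² + 126·t + 201 = 0  ⇒  m = (-63)² − 58·201 = -7689
m = -7689 < 0,  v_rel·d = -63 < 0  ⇒  outside

inside=no margin=-7689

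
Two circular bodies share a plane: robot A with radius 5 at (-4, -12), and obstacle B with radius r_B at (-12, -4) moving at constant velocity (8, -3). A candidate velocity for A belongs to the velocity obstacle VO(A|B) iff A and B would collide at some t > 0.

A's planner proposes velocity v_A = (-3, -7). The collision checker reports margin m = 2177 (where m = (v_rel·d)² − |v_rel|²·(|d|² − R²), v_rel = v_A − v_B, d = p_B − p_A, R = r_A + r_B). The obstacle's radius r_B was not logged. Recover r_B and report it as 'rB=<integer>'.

m = 2177
d = (-8, 8);  v_rel = (-11, -4),  |v_rel|² = 137
v_rel×d = (-11)·(8) − (-4)·(-8) = -120
since m = R²·137 − (-120)²:  R² = (14400 + 2177) / 137 = 121
R = √121 = 11  ⇒  r_B = 11 − 5 = 6

rB=6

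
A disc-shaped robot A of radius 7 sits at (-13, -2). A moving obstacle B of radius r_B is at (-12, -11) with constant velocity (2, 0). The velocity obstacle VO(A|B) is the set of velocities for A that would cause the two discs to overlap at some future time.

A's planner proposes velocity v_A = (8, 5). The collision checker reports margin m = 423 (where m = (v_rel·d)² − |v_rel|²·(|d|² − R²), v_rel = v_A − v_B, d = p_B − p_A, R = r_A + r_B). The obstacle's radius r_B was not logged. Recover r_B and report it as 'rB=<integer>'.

m = 423
d = (1, -9);  v_rel = (6, 5),  |v_rel|² = 61
v_rel×d = (6)·(-9) − (5)·(1) = -59
since m = R²·61 − (-59)²:  R² = (3481 + 423) / 61 = 64
R = √64 = 8  ⇒  r_B = 8 − 7 = 1

rB=1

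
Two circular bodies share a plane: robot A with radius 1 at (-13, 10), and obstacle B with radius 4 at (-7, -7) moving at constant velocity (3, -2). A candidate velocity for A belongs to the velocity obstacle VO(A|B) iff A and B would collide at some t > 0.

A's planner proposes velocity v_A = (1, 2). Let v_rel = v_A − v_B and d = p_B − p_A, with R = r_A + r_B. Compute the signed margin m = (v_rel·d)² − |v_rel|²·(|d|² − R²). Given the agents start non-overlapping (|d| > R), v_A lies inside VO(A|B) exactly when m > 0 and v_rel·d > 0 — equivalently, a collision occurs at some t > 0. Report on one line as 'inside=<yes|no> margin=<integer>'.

d = (6, -17),  |d|² = 325;  R = 1+4 = 5,  c = 325−5² = 300
v_rel = (-2, 4),  |v_rel|² = 20;  v_rel·d = (-2)·(6) + (4)·(-17) = -80
20·t² + 160·t + 300 = 0  ⇒  m = (-80)² − 20·300 = 400
m = 400 > 0,  v_rel·d = -80 < 0  ⇒  outside

inside=no margin=400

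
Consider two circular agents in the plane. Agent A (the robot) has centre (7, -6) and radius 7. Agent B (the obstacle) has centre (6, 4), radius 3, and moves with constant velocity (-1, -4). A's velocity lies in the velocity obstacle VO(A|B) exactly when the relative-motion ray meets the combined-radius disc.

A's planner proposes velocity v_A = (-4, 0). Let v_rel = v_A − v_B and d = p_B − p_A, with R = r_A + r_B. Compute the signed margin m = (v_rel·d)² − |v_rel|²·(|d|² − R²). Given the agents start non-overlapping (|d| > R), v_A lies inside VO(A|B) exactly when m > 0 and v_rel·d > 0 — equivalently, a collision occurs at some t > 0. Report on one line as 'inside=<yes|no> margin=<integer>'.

d = (-1, 10),  |d|² = 101;  R = 7+3 = 10,  c = 101−10² = 1
v_rel = (-3, 4),  |v_rel|² = 25;  v_rel·d = (-3)·(-1) + (4)·(10) = 43
25·t² − 86·t + 1 = 0  ⇒  m = 43² − 25·1 = 1824
m = 1824 > 0,  v_rel·d = 43 > 0  ⇒  inside

inside=yes margin=1824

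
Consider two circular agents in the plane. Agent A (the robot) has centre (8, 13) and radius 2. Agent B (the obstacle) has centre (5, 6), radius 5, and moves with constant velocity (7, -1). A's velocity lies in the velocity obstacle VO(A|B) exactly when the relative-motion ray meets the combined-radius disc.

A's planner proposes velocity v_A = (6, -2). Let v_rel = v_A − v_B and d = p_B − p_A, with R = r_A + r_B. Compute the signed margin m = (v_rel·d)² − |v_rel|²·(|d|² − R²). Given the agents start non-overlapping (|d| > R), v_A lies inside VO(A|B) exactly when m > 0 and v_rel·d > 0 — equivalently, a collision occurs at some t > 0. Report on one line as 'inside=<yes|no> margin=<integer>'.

d = (-3, -7),  |d|² = 58;  R = 2+5 = 7,  c = 58−7² = 9
v_rel = (-1, -1),  |v_rel|² = 2;  v_rel·d = (-1)·(-3) + (-1)·(-7) = 10
2·t² − 20·t + 9 = 0  ⇒  m = 10² − 2·9 = 82
m = 82 > 0,  v_rel·d = 10 > 0  ⇒  inside

inside=yes margin=82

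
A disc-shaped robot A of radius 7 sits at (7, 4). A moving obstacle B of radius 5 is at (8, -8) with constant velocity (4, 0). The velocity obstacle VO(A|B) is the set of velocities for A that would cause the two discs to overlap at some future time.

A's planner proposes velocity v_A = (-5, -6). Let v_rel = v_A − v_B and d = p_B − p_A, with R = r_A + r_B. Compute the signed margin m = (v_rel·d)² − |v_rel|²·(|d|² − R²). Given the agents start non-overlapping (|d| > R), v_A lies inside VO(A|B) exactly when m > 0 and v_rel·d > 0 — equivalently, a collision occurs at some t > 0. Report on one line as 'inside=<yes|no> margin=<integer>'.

d = (1, -12),  |d|² = 145;  R = 7+5 = 12,  c = 145−12² = 1
v_rel = (-9, -6),  |v_rel|² = 117;  v_rel·d = (-9)·(1) + (-6)·(-12) = 63
117·t² − 126·t + 1 = 0  ⇒  m = 63² − 117·1 = 3852
m = 3852 > 0,  v_rel·d = 63 > 0  ⇒  inside

inside=yes margin=3852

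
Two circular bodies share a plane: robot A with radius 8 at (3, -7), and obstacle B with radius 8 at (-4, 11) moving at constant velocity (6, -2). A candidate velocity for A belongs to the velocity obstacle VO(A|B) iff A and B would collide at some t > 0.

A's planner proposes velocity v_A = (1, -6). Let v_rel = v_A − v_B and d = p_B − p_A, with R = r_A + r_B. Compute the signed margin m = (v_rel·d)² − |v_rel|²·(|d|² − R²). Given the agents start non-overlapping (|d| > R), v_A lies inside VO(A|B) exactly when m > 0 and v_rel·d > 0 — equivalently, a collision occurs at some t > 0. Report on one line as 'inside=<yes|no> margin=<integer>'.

d = (-7, 18),  |d|² = 373;  R = 8+8 = 16,  c = 373−16² = 117
v_rel = (-5, -4),  |v_rel|² = 41;  v_rel·d = (-5)·(-7) + (-4)·(18) = -37
41·t² + 74·t + 117 = 0  ⇒  m = (-37)² − 41·117 = -3428
m = -3428 < 0,  v_rel·d = -37 < 0  ⇒  outside

inside=no margin=-3428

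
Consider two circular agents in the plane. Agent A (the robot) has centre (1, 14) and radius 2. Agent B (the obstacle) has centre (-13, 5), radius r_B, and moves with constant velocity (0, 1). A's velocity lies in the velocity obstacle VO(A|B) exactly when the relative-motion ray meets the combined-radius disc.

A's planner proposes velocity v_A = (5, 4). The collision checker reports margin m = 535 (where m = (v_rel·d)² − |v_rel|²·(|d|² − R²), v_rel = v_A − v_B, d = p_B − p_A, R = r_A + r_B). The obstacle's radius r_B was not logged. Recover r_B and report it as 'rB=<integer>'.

m = 535
d = (-14, -9);  v_rel = (5, 3),  |v_rel|² = 34
v_rel×d = (5)·(-9) − (3)·(-14) = -3
since m = R²·34 − (-3)²:  R² = (9 + 535) / 34 = 16
R = √16 = 4  ⇒  r_B = 4 − 2 = 2

rB=2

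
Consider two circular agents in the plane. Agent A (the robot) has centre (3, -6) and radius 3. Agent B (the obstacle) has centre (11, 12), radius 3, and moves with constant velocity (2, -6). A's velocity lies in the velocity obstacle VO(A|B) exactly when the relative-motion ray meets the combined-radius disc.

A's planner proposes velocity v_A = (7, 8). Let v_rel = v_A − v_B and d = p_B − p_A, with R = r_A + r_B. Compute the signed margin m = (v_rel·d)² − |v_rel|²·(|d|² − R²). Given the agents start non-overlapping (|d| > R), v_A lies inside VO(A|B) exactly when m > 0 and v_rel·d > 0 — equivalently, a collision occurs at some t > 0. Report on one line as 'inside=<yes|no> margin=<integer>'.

d = (8, 18),  |d|² = 388;  R = 3+3 = 6,  c = 388−6² = 352
v_rel = (5, 14),  |v_rel|² = 221;  v_rel·d = (5)·(8) + (14)·(18) = 292
221·t² − 584·t + 352 = 0  ⇒  m = 292² − 221·352 = 7472
m = 7472 > 0,  v_rel·d = 292 > 0  ⇒  inside

inside=yes margin=7472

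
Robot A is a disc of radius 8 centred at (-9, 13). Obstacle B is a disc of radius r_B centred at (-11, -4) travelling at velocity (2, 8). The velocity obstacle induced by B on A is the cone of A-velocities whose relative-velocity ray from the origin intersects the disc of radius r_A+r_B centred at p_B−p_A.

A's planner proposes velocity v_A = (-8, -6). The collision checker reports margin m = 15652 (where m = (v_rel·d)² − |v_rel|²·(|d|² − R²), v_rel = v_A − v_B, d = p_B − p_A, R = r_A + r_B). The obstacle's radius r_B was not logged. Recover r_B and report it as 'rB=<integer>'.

m = 15652
d = (-2, -17);  v_rel = (-10, -14),  |v_rel|² = 296
v_rel×d = (-10)·(-17) − (-14)·(-2) = 142
since m = R²·296 − 142²:  R² = (20164 + 15652) / 296 = 121
R = √121 = 11  ⇒  r_B = 11 − 8 = 3

rB=3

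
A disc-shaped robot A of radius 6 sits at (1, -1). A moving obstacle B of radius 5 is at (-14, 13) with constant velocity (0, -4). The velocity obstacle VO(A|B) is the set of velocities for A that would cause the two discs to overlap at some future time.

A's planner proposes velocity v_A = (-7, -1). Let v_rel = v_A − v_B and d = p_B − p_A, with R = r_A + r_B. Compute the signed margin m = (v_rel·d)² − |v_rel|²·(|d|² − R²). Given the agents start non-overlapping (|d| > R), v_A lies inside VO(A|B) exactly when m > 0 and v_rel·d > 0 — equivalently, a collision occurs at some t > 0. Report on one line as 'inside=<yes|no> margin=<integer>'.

d = (-15, 14),  |d|² = 421;  R = 6+5 = 11,  c = 421−11² = 300
v_rel = (-7, 3),  |v_rel|² = 58;  v_rel·d = (-7)·(-15) + (3)·(14) = 147
58·t² − 294·t + 300 = 0  ⇒  m = 147² − 58·300 = 4209
m = 4209 > 0,  v_rel·d = 147 > 0  ⇒  inside

inside=yes margin=4209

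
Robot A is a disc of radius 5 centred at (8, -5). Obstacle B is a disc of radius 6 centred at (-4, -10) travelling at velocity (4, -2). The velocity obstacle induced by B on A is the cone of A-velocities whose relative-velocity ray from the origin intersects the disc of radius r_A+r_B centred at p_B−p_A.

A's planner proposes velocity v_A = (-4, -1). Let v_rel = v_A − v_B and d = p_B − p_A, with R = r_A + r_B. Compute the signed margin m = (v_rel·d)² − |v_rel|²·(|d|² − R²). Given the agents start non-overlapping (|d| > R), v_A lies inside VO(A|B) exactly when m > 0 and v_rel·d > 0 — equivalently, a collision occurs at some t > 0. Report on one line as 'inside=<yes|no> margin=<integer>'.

d = (-12, -5),  |d|² = 169;  R = 5+6 = 11,  c = 169−11² = 48
v_rel = (-8, 1),  |v_rel|² = 65;  v_rel·d = (-8)·(-12) + (1)·(-5) = 91
65·t² − 182·t + 48 = 0  ⇒  m = 91² − 65·48 = 5161
m = 5161 > 0,  v_rel·d = 91 > 0  ⇒  inside

inside=yes margin=5161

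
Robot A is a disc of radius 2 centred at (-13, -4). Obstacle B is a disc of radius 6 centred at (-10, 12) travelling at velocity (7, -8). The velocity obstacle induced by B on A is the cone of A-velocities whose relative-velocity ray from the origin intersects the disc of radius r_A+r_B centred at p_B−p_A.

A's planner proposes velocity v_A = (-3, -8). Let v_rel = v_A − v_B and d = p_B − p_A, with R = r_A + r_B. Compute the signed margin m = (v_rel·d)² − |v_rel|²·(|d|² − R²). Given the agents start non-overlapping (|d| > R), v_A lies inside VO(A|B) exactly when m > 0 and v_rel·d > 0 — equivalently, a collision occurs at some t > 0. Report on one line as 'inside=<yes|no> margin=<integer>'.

d = (3, 16),  |d|² = 265;  R = 2+6 = 8,  c = 265−8² = 201
v_rel = (-10, 0),  |v_rel|² = 100;  v_rel·d = (-10)·(3) + (0)·(16) = -30
100·t² + 60·t + 201 = 0  ⇒  m = (-30)² − 100·201 = -19200
m = -19200 < 0,  v_rel·d = -30 < 0  ⇒  outside

inside=no margin=-19200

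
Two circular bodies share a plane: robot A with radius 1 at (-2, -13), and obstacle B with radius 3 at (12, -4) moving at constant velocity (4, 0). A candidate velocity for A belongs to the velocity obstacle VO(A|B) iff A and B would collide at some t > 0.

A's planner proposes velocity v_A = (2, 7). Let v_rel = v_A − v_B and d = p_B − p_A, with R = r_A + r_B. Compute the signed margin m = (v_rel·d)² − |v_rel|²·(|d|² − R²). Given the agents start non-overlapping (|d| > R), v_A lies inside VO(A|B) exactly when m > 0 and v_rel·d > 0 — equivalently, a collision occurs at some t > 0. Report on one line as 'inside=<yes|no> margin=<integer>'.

d = (14, 9),  |d|² = 277;  R = 1+3 = 4,  c = 277−4² = 261
v_rel = (-2, 7),  |v_rel|² = 53;  v_rel·d = (-2)·(14) + (7)·(9) = 35
53·t² − 70·t + 261 = 0  ⇒  m = 35² − 53·261 = -12608
m = -12608 < 0,  v_rel·d = 35 > 0  ⇒  outside

inside=no margin=-12608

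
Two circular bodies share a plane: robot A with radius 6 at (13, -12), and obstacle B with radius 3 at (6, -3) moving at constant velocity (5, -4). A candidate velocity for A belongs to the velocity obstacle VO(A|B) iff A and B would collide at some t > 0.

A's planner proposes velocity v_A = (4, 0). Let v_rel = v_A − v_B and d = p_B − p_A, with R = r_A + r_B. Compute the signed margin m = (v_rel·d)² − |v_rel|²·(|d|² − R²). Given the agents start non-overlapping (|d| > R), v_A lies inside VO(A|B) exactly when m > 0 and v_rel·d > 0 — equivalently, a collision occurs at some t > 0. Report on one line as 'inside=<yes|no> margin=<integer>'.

d = (-7, 9),  |d|² = 130;  R = 6+3 = 9,  c = 130−9² = 49
v_rel = (-1, 4),  |v_rel|² = 17;  v_rel·d = (-1)·(-7) + (4)·(9) = 43
17·t² − 86·t + 49 = 0  ⇒  m = 43² − 17·49 = 1016
m = 1016 > 0,  v_rel·d = 43 > 0  ⇒  inside

inside=yes margin=1016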